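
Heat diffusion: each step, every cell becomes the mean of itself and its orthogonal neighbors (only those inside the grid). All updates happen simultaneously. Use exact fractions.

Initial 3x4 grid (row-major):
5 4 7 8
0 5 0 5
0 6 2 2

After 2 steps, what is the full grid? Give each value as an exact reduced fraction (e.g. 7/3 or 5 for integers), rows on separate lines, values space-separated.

Answer: 43/12 4 307/60 91/18
21/8 89/25 89/25 1033/240
31/12 43/16 251/80 37/12

Derivation:
After step 1:
  3 21/4 19/4 20/3
  5/2 3 19/5 15/4
  2 13/4 5/2 3
After step 2:
  43/12 4 307/60 91/18
  21/8 89/25 89/25 1033/240
  31/12 43/16 251/80 37/12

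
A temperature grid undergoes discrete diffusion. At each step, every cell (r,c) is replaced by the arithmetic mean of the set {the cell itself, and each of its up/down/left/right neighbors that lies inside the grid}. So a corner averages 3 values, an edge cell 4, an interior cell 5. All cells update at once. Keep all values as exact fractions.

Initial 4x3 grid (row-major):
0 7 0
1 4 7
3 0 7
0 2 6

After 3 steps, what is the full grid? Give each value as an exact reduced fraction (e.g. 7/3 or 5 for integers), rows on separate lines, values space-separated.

After step 1:
  8/3 11/4 14/3
  2 19/5 9/2
  1 16/5 5
  5/3 2 5
After step 2:
  89/36 833/240 143/36
  71/30 13/4 539/120
  59/30 3 177/40
  14/9 89/30 4
After step 3:
  5983/2160 9479/2880 8593/2160
  181/72 3979/1200 581/144
  20/9 1873/600 191/48
  292/135 1037/360 1367/360

Answer: 5983/2160 9479/2880 8593/2160
181/72 3979/1200 581/144
20/9 1873/600 191/48
292/135 1037/360 1367/360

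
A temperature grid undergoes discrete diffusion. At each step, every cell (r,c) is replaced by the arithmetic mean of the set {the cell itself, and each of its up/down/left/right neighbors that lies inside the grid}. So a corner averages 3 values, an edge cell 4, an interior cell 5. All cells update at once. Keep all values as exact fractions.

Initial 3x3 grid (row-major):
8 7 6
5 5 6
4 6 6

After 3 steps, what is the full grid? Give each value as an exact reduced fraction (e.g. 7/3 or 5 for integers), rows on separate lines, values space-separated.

Answer: 823/135 14701/2400 13313/2160
41353/7200 2931/500 84931/14400
3961/720 26627/4800 343/60

Derivation:
After step 1:
  20/3 13/2 19/3
  11/2 29/5 23/4
  5 21/4 6
After step 2:
  56/9 253/40 223/36
  689/120 144/25 1433/240
  21/4 441/80 17/3
After step 3:
  823/135 14701/2400 13313/2160
  41353/7200 2931/500 84931/14400
  3961/720 26627/4800 343/60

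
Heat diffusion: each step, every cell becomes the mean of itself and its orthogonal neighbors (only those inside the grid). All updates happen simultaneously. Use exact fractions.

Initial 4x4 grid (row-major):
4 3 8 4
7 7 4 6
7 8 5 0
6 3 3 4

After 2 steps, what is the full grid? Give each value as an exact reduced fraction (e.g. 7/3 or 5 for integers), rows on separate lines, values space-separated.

Answer: 197/36 1243/240 89/16 19/4
1423/240 591/100 481/100 77/16
295/48 139/25 47/10 163/48
52/9 241/48 181/48 59/18

Derivation:
After step 1:
  14/3 11/2 19/4 6
  25/4 29/5 6 7/2
  7 6 4 15/4
  16/3 5 15/4 7/3
After step 2:
  197/36 1243/240 89/16 19/4
  1423/240 591/100 481/100 77/16
  295/48 139/25 47/10 163/48
  52/9 241/48 181/48 59/18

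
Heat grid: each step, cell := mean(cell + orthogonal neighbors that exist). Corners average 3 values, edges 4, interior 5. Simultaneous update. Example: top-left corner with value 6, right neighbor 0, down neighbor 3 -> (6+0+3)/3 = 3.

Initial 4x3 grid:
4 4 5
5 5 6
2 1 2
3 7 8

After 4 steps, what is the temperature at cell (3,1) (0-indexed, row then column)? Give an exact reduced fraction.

Answer: 3648133/864000

Derivation:
Step 1: cell (3,1) = 19/4
Step 2: cell (3,1) = 1069/240
Step 3: cell (3,1) = 61367/14400
Step 4: cell (3,1) = 3648133/864000
Full grid after step 4:
  135373/32400 1869589/432000 24083/5400
  867677/216000 756461/180000 316309/72000
  283199/72000 1490447/360000 947347/216000
  172349/43200 3648133/864000 573947/129600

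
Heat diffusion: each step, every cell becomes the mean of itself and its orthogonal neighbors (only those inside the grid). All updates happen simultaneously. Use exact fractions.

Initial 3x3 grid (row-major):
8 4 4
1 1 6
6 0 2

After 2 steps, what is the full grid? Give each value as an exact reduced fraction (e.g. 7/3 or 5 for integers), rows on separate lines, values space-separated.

Answer: 151/36 313/80 73/18
49/15 323/100 779/240
103/36 193/80 49/18

Derivation:
After step 1:
  13/3 17/4 14/3
  4 12/5 13/4
  7/3 9/4 8/3
After step 2:
  151/36 313/80 73/18
  49/15 323/100 779/240
  103/36 193/80 49/18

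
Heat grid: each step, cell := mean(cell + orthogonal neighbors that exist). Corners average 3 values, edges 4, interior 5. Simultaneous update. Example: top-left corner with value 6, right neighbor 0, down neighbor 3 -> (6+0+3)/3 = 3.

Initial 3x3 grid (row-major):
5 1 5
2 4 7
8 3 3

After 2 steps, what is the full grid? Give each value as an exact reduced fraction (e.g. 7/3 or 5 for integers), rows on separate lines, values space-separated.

After step 1:
  8/3 15/4 13/3
  19/4 17/5 19/4
  13/3 9/2 13/3
After step 2:
  67/18 283/80 77/18
  303/80 423/100 1009/240
  163/36 497/120 163/36

Answer: 67/18 283/80 77/18
303/80 423/100 1009/240
163/36 497/120 163/36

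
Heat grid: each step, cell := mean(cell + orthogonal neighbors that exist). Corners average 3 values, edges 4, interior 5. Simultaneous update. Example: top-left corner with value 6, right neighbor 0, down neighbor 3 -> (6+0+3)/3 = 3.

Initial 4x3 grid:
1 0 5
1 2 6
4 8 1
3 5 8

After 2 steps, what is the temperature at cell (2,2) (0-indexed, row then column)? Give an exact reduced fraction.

Step 1: cell (2,2) = 23/4
Step 2: cell (2,2) = 215/48
Full grid after step 2:
  14/9 73/30 55/18
  151/60 149/50 979/240
  7/2 463/100 215/48
  14/3 14/3 197/36

Answer: 215/48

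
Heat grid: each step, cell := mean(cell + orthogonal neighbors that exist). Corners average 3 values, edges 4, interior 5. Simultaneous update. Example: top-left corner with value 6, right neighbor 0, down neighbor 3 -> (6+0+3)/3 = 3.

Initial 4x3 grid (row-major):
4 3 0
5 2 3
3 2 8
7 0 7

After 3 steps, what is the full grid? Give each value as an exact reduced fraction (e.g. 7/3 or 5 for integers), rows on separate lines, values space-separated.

After step 1:
  4 9/4 2
  7/2 3 13/4
  17/4 3 5
  10/3 4 5
After step 2:
  13/4 45/16 5/2
  59/16 3 53/16
  169/48 77/20 65/16
  139/36 23/6 14/3
After step 3:
  13/4 185/64 23/8
  323/96 1333/400 103/32
  5371/1440 274/75 1907/480
  1615/432 1459/360 67/16

Answer: 13/4 185/64 23/8
323/96 1333/400 103/32
5371/1440 274/75 1907/480
1615/432 1459/360 67/16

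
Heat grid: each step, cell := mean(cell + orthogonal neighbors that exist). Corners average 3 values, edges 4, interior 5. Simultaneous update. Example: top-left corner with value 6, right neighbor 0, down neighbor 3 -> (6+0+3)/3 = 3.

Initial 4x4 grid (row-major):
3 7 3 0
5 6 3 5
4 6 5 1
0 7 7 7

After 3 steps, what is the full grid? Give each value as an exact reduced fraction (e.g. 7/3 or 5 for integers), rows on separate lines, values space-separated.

Answer: 1121/240 2707/600 6763/1800 7159/2160
11233/2400 1837/400 5081/1200 25477/7200
32419/7200 29293/6000 1849/400 3581/800
9871/2160 17447/3600 2083/400 3503/720

Derivation:
After step 1:
  5 19/4 13/4 8/3
  9/2 27/5 22/5 9/4
  15/4 28/5 22/5 9/2
  11/3 5 13/2 5
After step 2:
  19/4 23/5 113/30 49/18
  373/80 493/100 197/50 829/240
  1051/240 483/100 127/25 323/80
  149/36 623/120 209/40 16/3
After step 3:
  1121/240 2707/600 6763/1800 7159/2160
  11233/2400 1837/400 5081/1200 25477/7200
  32419/7200 29293/6000 1849/400 3581/800
  9871/2160 17447/3600 2083/400 3503/720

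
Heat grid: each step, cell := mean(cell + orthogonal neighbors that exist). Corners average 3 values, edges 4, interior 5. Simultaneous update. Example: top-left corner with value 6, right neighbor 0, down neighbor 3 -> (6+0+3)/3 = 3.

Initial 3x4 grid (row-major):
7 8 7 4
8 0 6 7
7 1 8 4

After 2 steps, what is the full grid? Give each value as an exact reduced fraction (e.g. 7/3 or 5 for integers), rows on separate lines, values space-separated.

Answer: 56/9 1441/240 467/80 35/6
231/40 126/25 529/100 1391/240
89/18 1121/240 1241/240 49/9

Derivation:
After step 1:
  23/3 11/2 25/4 6
  11/2 23/5 28/5 21/4
  16/3 4 19/4 19/3
After step 2:
  56/9 1441/240 467/80 35/6
  231/40 126/25 529/100 1391/240
  89/18 1121/240 1241/240 49/9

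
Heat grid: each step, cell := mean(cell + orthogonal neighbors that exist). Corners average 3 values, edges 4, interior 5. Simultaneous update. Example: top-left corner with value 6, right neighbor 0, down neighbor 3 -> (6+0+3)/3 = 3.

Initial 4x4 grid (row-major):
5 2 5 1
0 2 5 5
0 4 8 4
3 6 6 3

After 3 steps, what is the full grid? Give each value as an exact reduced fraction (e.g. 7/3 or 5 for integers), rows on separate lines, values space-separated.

After step 1:
  7/3 7/2 13/4 11/3
  7/4 13/5 5 15/4
  7/4 4 27/5 5
  3 19/4 23/4 13/3
After step 2:
  91/36 701/240 185/48 32/9
  253/120 337/100 4 209/48
  21/8 37/10 503/100 1109/240
  19/6 35/8 607/120 181/36
After step 3:
  5441/2160 22811/7200 5159/1440 847/216
  598/225 19319/6000 2473/600 5951/1440
  29/10 191/50 26891/6000 34259/7200
  61/18 163/40 8771/1800 10589/2160

Answer: 5441/2160 22811/7200 5159/1440 847/216
598/225 19319/6000 2473/600 5951/1440
29/10 191/50 26891/6000 34259/7200
61/18 163/40 8771/1800 10589/2160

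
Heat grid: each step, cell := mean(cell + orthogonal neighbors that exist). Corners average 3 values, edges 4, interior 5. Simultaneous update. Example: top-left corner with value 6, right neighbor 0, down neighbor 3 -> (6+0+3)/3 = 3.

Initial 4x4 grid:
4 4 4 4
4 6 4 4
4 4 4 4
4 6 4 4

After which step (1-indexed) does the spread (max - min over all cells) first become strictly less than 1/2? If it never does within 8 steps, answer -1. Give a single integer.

Answer: 3

Derivation:
Step 1: max=24/5, min=4, spread=4/5
Step 2: max=277/60, min=4, spread=37/60
Step 3: max=4859/1080, min=813/200, spread=293/675
  -> spread < 1/2 first at step 3
Step 4: max=95659/21600, min=14791/3600, spread=6913/21600
Step 5: max=860167/194400, min=83001/20000, spread=333733/1215000
Step 6: max=128033009/29160000, min=13502383/3240000, spread=3255781/14580000
Step 7: max=3831111299/874800000, min=407376733/97200000, spread=82360351/437400000
Step 8: max=114441022841/26244000000, min=12254651911/2916000000, spread=2074577821/13122000000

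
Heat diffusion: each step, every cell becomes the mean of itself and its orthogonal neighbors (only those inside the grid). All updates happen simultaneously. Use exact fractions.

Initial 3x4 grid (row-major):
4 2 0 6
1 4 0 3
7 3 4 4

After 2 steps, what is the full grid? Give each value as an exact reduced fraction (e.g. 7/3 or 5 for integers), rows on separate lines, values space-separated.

After step 1:
  7/3 5/2 2 3
  4 2 11/5 13/4
  11/3 9/2 11/4 11/3
After step 2:
  53/18 53/24 97/40 11/4
  3 76/25 61/25 727/240
  73/18 155/48 787/240 29/9

Answer: 53/18 53/24 97/40 11/4
3 76/25 61/25 727/240
73/18 155/48 787/240 29/9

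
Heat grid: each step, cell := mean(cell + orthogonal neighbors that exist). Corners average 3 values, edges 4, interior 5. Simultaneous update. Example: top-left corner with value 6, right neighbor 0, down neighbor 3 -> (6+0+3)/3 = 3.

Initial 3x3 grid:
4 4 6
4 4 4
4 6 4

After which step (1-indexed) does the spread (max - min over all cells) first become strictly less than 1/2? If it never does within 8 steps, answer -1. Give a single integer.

Answer: 2

Derivation:
Step 1: max=14/3, min=4, spread=2/3
Step 2: max=547/120, min=25/6, spread=47/120
  -> spread < 1/2 first at step 2
Step 3: max=2461/540, min=171/40, spread=61/216
Step 4: max=146237/32400, min=93233/21600, spread=511/2592
Step 5: max=8735089/1944000, min=5643851/1296000, spread=4309/31104
Step 6: max=521543633/116640000, min=113378099/25920000, spread=36295/373248
Step 7: max=31202643901/6998400000, min=20483249059/4665600000, spread=305773/4478976
Step 8: max=1867713511397/419904000000, min=1231725929473/279936000000, spread=2575951/53747712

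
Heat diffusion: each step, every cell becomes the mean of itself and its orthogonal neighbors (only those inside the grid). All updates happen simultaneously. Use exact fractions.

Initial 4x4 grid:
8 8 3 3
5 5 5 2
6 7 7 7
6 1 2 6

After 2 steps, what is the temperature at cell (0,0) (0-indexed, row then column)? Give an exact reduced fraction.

Answer: 19/3

Derivation:
Step 1: cell (0,0) = 7
Step 2: cell (0,0) = 19/3
Full grid after step 2:
  19/3 95/16 1069/240 35/9
  25/4 138/25 5 1009/240
  323/60 134/25 247/50 407/80
  43/9 263/60 93/20 29/6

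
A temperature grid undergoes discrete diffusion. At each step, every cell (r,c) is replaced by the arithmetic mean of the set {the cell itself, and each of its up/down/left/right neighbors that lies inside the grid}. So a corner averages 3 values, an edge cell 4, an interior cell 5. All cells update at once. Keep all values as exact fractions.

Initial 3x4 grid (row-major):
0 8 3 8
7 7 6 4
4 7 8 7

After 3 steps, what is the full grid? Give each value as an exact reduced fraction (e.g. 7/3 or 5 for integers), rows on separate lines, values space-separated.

Answer: 767/144 12787/2400 13967/2400 509/90
12947/2400 11991/2000 17719/3000 88477/14400
215/36 2427/400 11669/1800 13451/2160

Derivation:
After step 1:
  5 9/2 25/4 5
  9/2 7 28/5 25/4
  6 13/2 7 19/3
After step 2:
  14/3 91/16 427/80 35/6
  45/8 281/50 321/50 1391/240
  17/3 53/8 763/120 235/36
After step 3:
  767/144 12787/2400 13967/2400 509/90
  12947/2400 11991/2000 17719/3000 88477/14400
  215/36 2427/400 11669/1800 13451/2160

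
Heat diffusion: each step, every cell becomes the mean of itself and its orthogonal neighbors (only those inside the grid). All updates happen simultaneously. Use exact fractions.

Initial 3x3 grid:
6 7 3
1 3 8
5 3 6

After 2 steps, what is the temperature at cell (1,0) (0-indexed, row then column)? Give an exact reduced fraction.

Step 1: cell (1,0) = 15/4
Step 2: cell (1,0) = 949/240
Full grid after step 2:
  79/18 1189/240 21/4
  949/240 443/100 79/15
  11/3 1039/240 179/36

Answer: 949/240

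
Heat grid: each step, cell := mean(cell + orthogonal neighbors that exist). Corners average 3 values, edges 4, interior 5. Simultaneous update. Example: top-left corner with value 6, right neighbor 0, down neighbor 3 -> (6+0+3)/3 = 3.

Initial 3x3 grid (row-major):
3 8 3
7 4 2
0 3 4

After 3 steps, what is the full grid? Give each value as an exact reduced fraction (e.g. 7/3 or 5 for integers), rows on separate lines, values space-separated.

After step 1:
  6 9/2 13/3
  7/2 24/5 13/4
  10/3 11/4 3
After step 2:
  14/3 589/120 145/36
  529/120 94/25 923/240
  115/36 833/240 3
After step 3:
  839/180 31253/7200 9203/2160
  28853/7200 3059/750 52681/14400
  7973/2160 48331/14400 619/180

Answer: 839/180 31253/7200 9203/2160
28853/7200 3059/750 52681/14400
7973/2160 48331/14400 619/180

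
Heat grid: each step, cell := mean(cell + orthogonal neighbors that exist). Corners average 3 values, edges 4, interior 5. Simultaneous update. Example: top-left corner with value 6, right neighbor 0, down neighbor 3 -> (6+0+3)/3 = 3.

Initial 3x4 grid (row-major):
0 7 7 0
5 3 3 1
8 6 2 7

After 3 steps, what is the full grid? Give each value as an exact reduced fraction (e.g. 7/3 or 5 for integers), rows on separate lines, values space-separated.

After step 1:
  4 17/4 17/4 8/3
  4 24/5 16/5 11/4
  19/3 19/4 9/2 10/3
After step 2:
  49/12 173/40 431/120 29/9
  287/60 21/5 39/10 239/80
  181/36 1223/240 947/240 127/36
After step 3:
  1583/360 81/20 2707/720 7057/2160
  3257/720 5353/1200 149/40 1091/320
  10733/2160 6577/1440 5929/1440 1883/540

Answer: 1583/360 81/20 2707/720 7057/2160
3257/720 5353/1200 149/40 1091/320
10733/2160 6577/1440 5929/1440 1883/540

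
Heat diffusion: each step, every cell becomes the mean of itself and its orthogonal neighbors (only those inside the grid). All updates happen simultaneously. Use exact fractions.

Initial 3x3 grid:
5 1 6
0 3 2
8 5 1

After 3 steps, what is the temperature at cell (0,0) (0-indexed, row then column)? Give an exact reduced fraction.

Step 1: cell (0,0) = 2
Step 2: cell (0,0) = 13/4
Step 3: cell (0,0) = 2189/720
Full grid after step 3:
  2189/720 5071/1600 2089/720
  1577/450 1539/500 11441/3600
  7697/2160 5721/1600 6757/2160

Answer: 2189/720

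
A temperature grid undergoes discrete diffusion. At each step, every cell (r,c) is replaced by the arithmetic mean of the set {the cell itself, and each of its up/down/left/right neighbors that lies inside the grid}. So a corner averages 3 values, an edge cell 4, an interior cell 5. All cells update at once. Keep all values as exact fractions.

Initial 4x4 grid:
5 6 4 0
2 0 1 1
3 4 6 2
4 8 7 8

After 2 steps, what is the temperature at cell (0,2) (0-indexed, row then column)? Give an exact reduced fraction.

Answer: 317/120

Derivation:
Step 1: cell (0,2) = 11/4
Step 2: cell (0,2) = 317/120
Full grid after step 2:
  127/36 403/120 317/120 65/36
  761/240 309/100 51/20 559/240
  299/80 99/25 221/50 179/48
  14/3 111/20 17/3 103/18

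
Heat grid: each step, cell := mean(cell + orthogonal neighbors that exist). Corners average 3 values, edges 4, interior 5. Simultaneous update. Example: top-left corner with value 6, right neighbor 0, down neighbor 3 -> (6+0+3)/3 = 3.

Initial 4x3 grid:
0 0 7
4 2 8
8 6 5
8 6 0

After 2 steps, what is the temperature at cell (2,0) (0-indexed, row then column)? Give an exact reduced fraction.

Answer: 341/60

Derivation:
Step 1: cell (2,0) = 13/2
Step 2: cell (2,0) = 341/60
Full grid after step 2:
  85/36 151/48 17/4
  23/6 413/100 77/16
  341/60 513/100 1159/240
  113/18 107/20 161/36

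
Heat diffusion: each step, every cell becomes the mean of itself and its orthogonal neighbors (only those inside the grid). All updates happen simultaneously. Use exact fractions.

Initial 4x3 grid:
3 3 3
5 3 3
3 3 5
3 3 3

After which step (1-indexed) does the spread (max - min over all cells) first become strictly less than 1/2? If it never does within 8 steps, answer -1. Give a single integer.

Answer: 2

Derivation:
Step 1: max=11/3, min=3, spread=2/3
Step 2: max=211/60, min=19/6, spread=7/20
  -> spread < 1/2 first at step 2
Step 3: max=6127/1800, min=587/180, spread=257/1800
Step 4: max=91217/27000, min=1981/600, spread=259/3375
Step 5: max=2722739/810000, min=33673/10125, spread=3211/90000
Step 6: max=20379197/6075000, min=16215881/4860000, spread=437383/24300000
Step 7: max=4885839067/1458000000, min=324877043/97200000, spread=6341711/729000000
Step 8: max=146503425439/43740000000, min=58525905211/17496000000, spread=125774941/29160000000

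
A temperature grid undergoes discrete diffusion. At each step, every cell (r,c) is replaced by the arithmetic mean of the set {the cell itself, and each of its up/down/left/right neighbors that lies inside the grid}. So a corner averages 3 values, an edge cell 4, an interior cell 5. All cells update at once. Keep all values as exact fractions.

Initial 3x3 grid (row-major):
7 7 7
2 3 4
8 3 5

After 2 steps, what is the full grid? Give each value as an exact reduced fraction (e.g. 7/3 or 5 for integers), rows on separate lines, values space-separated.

After step 1:
  16/3 6 6
  5 19/5 19/4
  13/3 19/4 4
After step 2:
  49/9 317/60 67/12
  277/60 243/50 371/80
  169/36 1013/240 9/2

Answer: 49/9 317/60 67/12
277/60 243/50 371/80
169/36 1013/240 9/2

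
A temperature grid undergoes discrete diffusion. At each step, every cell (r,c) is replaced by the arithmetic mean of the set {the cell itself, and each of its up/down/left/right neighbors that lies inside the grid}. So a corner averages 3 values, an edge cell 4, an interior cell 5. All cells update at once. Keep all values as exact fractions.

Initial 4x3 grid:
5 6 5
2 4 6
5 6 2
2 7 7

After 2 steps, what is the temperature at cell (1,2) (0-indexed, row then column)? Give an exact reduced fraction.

Answer: 599/120

Derivation:
Step 1: cell (1,2) = 17/4
Step 2: cell (1,2) = 599/120
Full grid after step 2:
  40/9 99/20 179/36
  1013/240 457/100 599/120
  1033/240 241/50 589/120
  167/36 203/40 193/36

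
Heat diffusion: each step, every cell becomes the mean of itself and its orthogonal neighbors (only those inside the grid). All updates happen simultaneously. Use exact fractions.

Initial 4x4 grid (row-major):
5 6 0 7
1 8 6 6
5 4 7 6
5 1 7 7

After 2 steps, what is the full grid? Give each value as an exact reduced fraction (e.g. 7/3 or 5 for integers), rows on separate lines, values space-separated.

After step 1:
  4 19/4 19/4 13/3
  19/4 5 27/5 25/4
  15/4 5 6 13/2
  11/3 17/4 11/2 20/3
After step 2:
  9/2 37/8 577/120 46/9
  35/8 249/50 137/25 1349/240
  103/24 24/5 142/25 305/48
  35/9 221/48 269/48 56/9

Answer: 9/2 37/8 577/120 46/9
35/8 249/50 137/25 1349/240
103/24 24/5 142/25 305/48
35/9 221/48 269/48 56/9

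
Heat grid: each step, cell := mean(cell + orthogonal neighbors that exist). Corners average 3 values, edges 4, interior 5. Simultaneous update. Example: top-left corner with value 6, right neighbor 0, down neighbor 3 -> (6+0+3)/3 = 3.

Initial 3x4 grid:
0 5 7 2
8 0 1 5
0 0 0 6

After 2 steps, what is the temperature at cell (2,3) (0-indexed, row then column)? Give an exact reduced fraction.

Answer: 107/36

Derivation:
Step 1: cell (2,3) = 11/3
Step 2: cell (2,3) = 107/36
Full grid after step 2:
  28/9 833/240 841/240 143/36
  59/20 52/25 72/25 433/120
  14/9 433/240 481/240 107/36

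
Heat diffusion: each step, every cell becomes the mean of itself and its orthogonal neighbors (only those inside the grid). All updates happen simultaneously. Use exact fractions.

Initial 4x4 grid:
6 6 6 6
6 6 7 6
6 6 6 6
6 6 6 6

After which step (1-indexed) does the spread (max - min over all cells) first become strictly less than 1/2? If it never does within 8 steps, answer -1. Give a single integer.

Step 1: max=25/4, min=6, spread=1/4
  -> spread < 1/2 first at step 1
Step 2: max=311/50, min=6, spread=11/50
Step 3: max=14767/2400, min=6, spread=367/2400
Step 4: max=66371/10800, min=3613/600, spread=1337/10800
Step 5: max=1985669/324000, min=108469/18000, spread=33227/324000
Step 6: max=59534327/9720000, min=652049/108000, spread=849917/9720000
Step 7: max=1783314347/291600000, min=9788533/1620000, spread=21378407/291600000
Step 8: max=53454462371/8748000000, min=2939688343/486000000, spread=540072197/8748000000

Answer: 1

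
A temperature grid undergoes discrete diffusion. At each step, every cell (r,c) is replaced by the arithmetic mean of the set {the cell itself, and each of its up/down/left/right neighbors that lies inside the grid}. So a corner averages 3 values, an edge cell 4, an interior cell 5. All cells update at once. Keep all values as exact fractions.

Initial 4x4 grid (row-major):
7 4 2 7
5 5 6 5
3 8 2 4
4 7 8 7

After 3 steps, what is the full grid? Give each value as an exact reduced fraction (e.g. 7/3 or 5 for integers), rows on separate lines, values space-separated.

After step 1:
  16/3 9/2 19/4 14/3
  5 28/5 4 11/2
  5 5 28/5 9/2
  14/3 27/4 6 19/3
After step 2:
  89/18 1211/240 215/48 179/36
  157/30 241/50 509/100 14/3
  59/12 559/100 251/50 329/60
  197/36 269/48 1481/240 101/18
After step 3:
  10961/2160 34721/7200 35257/7200 2033/432
  17923/3600 6187/1200 28891/6000 18191/3600
  19091/3600 31141/6000 1313/240 18703/3600
  2303/432 41107/7200 40331/7200 12431/2160

Answer: 10961/2160 34721/7200 35257/7200 2033/432
17923/3600 6187/1200 28891/6000 18191/3600
19091/3600 31141/6000 1313/240 18703/3600
2303/432 41107/7200 40331/7200 12431/2160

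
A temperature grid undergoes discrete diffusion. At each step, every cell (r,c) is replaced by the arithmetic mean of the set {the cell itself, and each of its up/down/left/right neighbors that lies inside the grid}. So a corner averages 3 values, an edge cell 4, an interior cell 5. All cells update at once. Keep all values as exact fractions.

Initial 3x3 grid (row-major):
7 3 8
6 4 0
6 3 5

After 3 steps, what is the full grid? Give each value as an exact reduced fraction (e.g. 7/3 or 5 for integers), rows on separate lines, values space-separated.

After step 1:
  16/3 11/2 11/3
  23/4 16/5 17/4
  5 9/2 8/3
After step 2:
  199/36 177/40 161/36
  1157/240 116/25 827/240
  61/12 461/120 137/36
After step 3:
  10637/2160 3813/800 8887/2160
  72259/14400 1588/375 58909/14400
  3299/720 31267/7200 7987/2160

Answer: 10637/2160 3813/800 8887/2160
72259/14400 1588/375 58909/14400
3299/720 31267/7200 7987/2160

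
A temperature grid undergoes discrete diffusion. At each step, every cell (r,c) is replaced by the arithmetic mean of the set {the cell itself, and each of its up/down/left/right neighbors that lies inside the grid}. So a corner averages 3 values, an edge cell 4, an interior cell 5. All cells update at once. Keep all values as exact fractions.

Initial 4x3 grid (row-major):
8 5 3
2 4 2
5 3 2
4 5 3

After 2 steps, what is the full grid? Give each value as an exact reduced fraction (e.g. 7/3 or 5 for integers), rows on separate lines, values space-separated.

After step 1:
  5 5 10/3
  19/4 16/5 11/4
  7/2 19/5 5/2
  14/3 15/4 10/3
After step 2:
  59/12 62/15 133/36
  329/80 39/10 707/240
  1003/240 67/20 743/240
  143/36 311/80 115/36

Answer: 59/12 62/15 133/36
329/80 39/10 707/240
1003/240 67/20 743/240
143/36 311/80 115/36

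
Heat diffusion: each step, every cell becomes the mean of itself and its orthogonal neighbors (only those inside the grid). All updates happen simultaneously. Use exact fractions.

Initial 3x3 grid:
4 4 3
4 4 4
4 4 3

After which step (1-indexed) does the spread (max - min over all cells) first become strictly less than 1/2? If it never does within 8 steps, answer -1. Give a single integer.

Step 1: max=4, min=7/2, spread=1/2
Step 2: max=4, min=131/36, spread=13/36
  -> spread < 1/2 first at step 2
Step 3: max=565/144, min=5323/1440, spread=109/480
Step 4: max=14039/3600, min=97051/25920, spread=20149/129600
Step 5: max=2005109/518400, min=19506067/5184000, spread=545023/5184000
Step 6: max=24988763/6480000, min=1176776249/311040000, spread=36295/497664
Step 7: max=5976664169/1555200000, min=70764429403/18662400000, spread=305773/5971968
Step 8: max=59665424503/15552000000, min=4255661329841/1119744000000, spread=2575951/71663616

Answer: 2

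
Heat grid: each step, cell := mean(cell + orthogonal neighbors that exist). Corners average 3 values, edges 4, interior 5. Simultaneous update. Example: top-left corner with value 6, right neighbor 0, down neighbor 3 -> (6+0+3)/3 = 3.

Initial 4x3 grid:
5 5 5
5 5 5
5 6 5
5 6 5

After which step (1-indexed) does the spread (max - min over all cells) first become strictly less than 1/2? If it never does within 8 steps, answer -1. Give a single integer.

Answer: 2

Derivation:
Step 1: max=11/2, min=5, spread=1/2
Step 2: max=647/120, min=5, spread=47/120
  -> spread < 1/2 first at step 2
Step 3: max=38581/7200, min=2017/400, spread=91/288
Step 4: max=2299199/432000, min=12173/2400, spread=108059/432000
Step 5: max=137463661/25920000, min=2442659/480000, spread=222403/1036800
Step 6: max=8216725799/1555200000, min=441360643/86400000, spread=10889369/62208000
Step 7: max=491704455541/93312000000, min=26552191537/5184000000, spread=110120063/746496000
Step 8: max=29430559516319/5598720000000, min=532365327161/103680000000, spread=5462654797/44789760000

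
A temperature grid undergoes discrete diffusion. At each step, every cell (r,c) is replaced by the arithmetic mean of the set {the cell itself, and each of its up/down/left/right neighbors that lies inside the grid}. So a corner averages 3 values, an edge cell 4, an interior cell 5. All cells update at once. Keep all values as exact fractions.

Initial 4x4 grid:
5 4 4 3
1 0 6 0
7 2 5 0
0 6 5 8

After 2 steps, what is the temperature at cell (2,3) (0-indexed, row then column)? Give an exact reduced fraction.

Answer: 403/120

Derivation:
Step 1: cell (2,3) = 13/4
Step 2: cell (2,3) = 403/120
Full grid after step 2:
  59/18 403/120 77/24 53/18
  701/240 161/50 157/50 65/24
  169/48 319/100 397/100 403/120
  121/36 211/48 1031/240 163/36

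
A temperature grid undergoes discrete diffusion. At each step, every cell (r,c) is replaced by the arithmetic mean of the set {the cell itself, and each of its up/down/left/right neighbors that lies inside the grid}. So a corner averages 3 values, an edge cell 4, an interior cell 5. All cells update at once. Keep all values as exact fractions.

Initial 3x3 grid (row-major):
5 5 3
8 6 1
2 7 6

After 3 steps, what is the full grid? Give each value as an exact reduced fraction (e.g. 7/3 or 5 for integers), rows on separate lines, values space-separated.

After step 1:
  6 19/4 3
  21/4 27/5 4
  17/3 21/4 14/3
After step 2:
  16/3 383/80 47/12
  1339/240 493/100 64/15
  97/18 1259/240 167/36
After step 3:
  157/30 7587/1600 3113/720
  76433/14400 29771/6000 15977/3600
  5837/1080 72733/14400 10189/2160

Answer: 157/30 7587/1600 3113/720
76433/14400 29771/6000 15977/3600
5837/1080 72733/14400 10189/2160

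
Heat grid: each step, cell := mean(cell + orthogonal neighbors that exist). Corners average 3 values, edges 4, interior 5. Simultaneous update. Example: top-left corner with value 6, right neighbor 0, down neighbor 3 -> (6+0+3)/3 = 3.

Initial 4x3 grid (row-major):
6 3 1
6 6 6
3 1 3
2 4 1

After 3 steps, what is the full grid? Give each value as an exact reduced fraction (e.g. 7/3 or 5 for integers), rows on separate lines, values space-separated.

Answer: 3203/720 15229/3600 8339/2160
3407/800 5861/1500 26663/7200
8311/2400 2543/750 22333/7200
2183/720 4957/1800 6079/2160

Derivation:
After step 1:
  5 4 10/3
  21/4 22/5 4
  3 17/5 11/4
  3 2 8/3
After step 2:
  19/4 251/60 34/9
  353/80 421/100 869/240
  293/80 311/100 769/240
  8/3 83/30 89/36
After step 3:
  3203/720 15229/3600 8339/2160
  3407/800 5861/1500 26663/7200
  8311/2400 2543/750 22333/7200
  2183/720 4957/1800 6079/2160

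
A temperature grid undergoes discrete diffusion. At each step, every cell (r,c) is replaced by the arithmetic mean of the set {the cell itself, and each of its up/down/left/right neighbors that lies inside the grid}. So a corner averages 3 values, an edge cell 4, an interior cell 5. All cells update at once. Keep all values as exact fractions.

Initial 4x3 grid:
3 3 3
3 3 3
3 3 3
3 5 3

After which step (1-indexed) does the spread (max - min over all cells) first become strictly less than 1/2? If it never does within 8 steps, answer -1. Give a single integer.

Step 1: max=11/3, min=3, spread=2/3
Step 2: max=427/120, min=3, spread=67/120
Step 3: max=3677/1080, min=3, spread=437/1080
  -> spread < 1/2 first at step 3
Step 4: max=1453531/432000, min=1509/500, spread=29951/86400
Step 5: max=12879821/3888000, min=10283/3375, spread=206761/777600
Step 6: max=5121795571/1555200000, min=8265671/2700000, spread=14430763/62208000
Step 7: max=305043741689/93312000000, min=665652727/216000000, spread=139854109/746496000
Step 8: max=18218631890251/5598720000000, min=60171228977/19440000000, spread=7114543559/44789760000

Answer: 3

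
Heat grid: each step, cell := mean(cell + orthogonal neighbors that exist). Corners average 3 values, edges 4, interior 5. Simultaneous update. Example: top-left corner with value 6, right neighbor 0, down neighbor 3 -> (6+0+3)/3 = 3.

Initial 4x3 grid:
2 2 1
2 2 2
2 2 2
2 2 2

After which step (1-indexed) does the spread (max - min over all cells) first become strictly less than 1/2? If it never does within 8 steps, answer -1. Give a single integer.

Answer: 1

Derivation:
Step 1: max=2, min=5/3, spread=1/3
  -> spread < 1/2 first at step 1
Step 2: max=2, min=31/18, spread=5/18
Step 3: max=2, min=391/216, spread=41/216
Step 4: max=2, min=47623/25920, spread=4217/25920
Step 5: max=14321/7200, min=2901251/1555200, spread=38417/311040
Step 6: max=285403/144000, min=175423789/93312000, spread=1903471/18662400
Step 7: max=8524241/4320000, min=10596450911/5598720000, spread=18038617/223948800
Step 8: max=764673241/388800000, min=638578217149/335923200000, spread=883978523/13436928000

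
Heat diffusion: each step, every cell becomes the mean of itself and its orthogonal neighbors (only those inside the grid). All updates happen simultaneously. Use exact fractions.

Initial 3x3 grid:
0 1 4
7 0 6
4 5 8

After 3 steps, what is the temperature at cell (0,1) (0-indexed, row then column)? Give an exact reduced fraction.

Step 1: cell (0,1) = 5/4
Step 2: cell (0,1) = 683/240
Step 3: cell (0,1) = 41461/14400
Full grid after step 3:
  1567/540 41461/14400 7603/2160
  15937/4800 7719/2000 9631/2400
  1141/270 62561/14400 10463/2160

Answer: 41461/14400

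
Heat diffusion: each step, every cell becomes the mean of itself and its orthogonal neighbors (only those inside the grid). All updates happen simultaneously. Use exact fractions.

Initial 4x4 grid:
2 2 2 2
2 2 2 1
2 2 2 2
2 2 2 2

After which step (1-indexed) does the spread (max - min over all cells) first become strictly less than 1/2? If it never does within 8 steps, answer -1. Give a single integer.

Step 1: max=2, min=5/3, spread=1/3
  -> spread < 1/2 first at step 1
Step 2: max=2, min=209/120, spread=31/120
Step 3: max=2, min=1949/1080, spread=211/1080
Step 4: max=2, min=199157/108000, spread=16843/108000
Step 5: max=17921/9000, min=1805357/972000, spread=130111/972000
Step 6: max=1072841/540000, min=54677633/29160000, spread=3255781/29160000
Step 7: max=1068893/540000, min=1649246309/874800000, spread=82360351/874800000
Step 8: max=191893559/97200000, min=49736683109/26244000000, spread=2074577821/26244000000

Answer: 1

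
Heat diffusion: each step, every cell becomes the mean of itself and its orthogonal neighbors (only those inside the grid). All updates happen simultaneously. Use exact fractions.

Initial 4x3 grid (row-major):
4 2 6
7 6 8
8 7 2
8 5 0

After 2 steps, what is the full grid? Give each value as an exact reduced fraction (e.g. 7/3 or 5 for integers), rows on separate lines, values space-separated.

After step 1:
  13/3 9/2 16/3
  25/4 6 11/2
  15/2 28/5 17/4
  7 5 7/3
After step 2:
  181/36 121/24 46/9
  289/48 557/100 253/48
  527/80 567/100 1061/240
  13/2 299/60 139/36

Answer: 181/36 121/24 46/9
289/48 557/100 253/48
527/80 567/100 1061/240
13/2 299/60 139/36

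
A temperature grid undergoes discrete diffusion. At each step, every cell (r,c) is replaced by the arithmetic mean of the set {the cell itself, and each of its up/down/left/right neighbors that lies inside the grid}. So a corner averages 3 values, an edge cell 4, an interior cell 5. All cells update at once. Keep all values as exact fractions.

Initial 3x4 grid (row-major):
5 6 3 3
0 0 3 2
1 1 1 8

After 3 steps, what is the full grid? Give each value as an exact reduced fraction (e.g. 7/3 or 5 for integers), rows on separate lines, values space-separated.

Answer: 1163/432 19723/7200 22663/7200 6793/2160
13913/7200 14069/6000 15839/6000 5897/1800
331/216 389/225 9569/3600 1627/540

Derivation:
After step 1:
  11/3 7/2 15/4 8/3
  3/2 2 9/5 4
  2/3 3/4 13/4 11/3
After step 2:
  26/9 155/48 703/240 125/36
  47/24 191/100 74/25 91/30
  35/36 5/3 71/30 131/36
After step 3:
  1163/432 19723/7200 22663/7200 6793/2160
  13913/7200 14069/6000 15839/6000 5897/1800
  331/216 389/225 9569/3600 1627/540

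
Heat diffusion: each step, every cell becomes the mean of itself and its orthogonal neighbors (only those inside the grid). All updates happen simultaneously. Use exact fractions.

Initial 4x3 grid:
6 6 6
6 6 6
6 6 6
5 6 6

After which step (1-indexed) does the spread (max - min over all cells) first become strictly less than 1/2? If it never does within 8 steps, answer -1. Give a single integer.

Step 1: max=6, min=17/3, spread=1/3
  -> spread < 1/2 first at step 1
Step 2: max=6, min=103/18, spread=5/18
Step 3: max=6, min=1255/216, spread=41/216
Step 4: max=6, min=151303/25920, spread=4217/25920
Step 5: max=43121/7200, min=9122051/1555200, spread=38417/311040
Step 6: max=861403/144000, min=548671789/93312000, spread=1903471/18662400
Step 7: max=25804241/4320000, min=32991330911/5598720000, spread=18038617/223948800
Step 8: max=2319873241/388800000, min=1982271017149/335923200000, spread=883978523/13436928000

Answer: 1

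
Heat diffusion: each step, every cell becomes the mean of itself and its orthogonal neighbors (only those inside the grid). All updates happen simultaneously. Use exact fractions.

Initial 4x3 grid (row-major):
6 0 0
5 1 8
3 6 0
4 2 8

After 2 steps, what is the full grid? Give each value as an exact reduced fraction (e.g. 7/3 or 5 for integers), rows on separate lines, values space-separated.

After step 1:
  11/3 7/4 8/3
  15/4 4 9/4
  9/2 12/5 11/2
  3 5 10/3
After step 2:
  55/18 145/48 20/9
  191/48 283/100 173/48
  273/80 107/25 809/240
  25/6 103/30 83/18

Answer: 55/18 145/48 20/9
191/48 283/100 173/48
273/80 107/25 809/240
25/6 103/30 83/18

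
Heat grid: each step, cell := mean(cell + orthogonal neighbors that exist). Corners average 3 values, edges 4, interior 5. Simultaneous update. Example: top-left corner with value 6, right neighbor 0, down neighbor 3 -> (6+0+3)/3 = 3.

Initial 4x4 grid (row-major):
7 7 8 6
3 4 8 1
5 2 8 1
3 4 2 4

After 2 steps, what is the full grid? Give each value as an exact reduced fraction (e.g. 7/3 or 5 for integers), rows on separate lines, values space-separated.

Answer: 203/36 1453/240 491/80 65/12
277/60 529/100 521/100 183/40
83/20 98/25 113/25 421/120
10/3 317/80 827/240 31/9

Derivation:
After step 1:
  17/3 13/2 29/4 5
  19/4 24/5 29/5 4
  13/4 23/5 21/5 7/2
  4 11/4 9/2 7/3
After step 2:
  203/36 1453/240 491/80 65/12
  277/60 529/100 521/100 183/40
  83/20 98/25 113/25 421/120
  10/3 317/80 827/240 31/9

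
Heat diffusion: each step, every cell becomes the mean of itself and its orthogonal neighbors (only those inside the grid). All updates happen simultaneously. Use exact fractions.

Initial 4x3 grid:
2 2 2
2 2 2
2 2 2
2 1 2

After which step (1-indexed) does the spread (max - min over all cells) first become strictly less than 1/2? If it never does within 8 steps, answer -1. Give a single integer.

Step 1: max=2, min=5/3, spread=1/3
  -> spread < 1/2 first at step 1
Step 2: max=2, min=413/240, spread=67/240
Step 3: max=2, min=3883/2160, spread=437/2160
Step 4: max=1991/1000, min=1570469/864000, spread=29951/172800
Step 5: max=6671/3375, min=14336179/7776000, spread=206761/1555200
Step 6: max=10634329/5400000, min=5764604429/3110400000, spread=14430763/124416000
Step 7: max=846347273/432000000, min=348140258311/186624000000, spread=139854109/1492992000
Step 8: max=75908771023/38880000000, min=20972408109749/11197440000000, spread=7114543559/89579520000

Answer: 1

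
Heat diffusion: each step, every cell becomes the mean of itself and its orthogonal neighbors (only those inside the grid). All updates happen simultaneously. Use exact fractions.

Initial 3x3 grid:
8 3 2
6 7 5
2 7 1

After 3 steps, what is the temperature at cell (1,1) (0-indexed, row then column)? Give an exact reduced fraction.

Answer: 29189/6000

Derivation:
Step 1: cell (1,1) = 28/5
Step 2: cell (1,1) = 487/100
Step 3: cell (1,1) = 29189/6000
Full grid after step 3:
  11431/2160 1927/400 9491/2160
  75047/14400 29189/6000 62147/14400
  51/10 67597/14400 2369/540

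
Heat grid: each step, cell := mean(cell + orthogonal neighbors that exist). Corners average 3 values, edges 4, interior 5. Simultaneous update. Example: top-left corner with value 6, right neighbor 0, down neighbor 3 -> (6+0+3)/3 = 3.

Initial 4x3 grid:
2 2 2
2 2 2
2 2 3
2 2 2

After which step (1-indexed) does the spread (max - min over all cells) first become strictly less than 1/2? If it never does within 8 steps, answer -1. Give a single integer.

Step 1: max=7/3, min=2, spread=1/3
  -> spread < 1/2 first at step 1
Step 2: max=271/120, min=2, spread=31/120
Step 3: max=2371/1080, min=2, spread=211/1080
Step 4: max=232897/108000, min=3647/1800, spread=14077/108000
Step 5: max=2084407/972000, min=219683/108000, spread=5363/48600
Step 6: max=62060809/29160000, min=122869/60000, spread=93859/1166400
Step 7: max=3709474481/1749600000, min=199736467/97200000, spread=4568723/69984000
Step 8: max=221732435629/104976000000, min=6013618889/2916000000, spread=8387449/167961600

Answer: 1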